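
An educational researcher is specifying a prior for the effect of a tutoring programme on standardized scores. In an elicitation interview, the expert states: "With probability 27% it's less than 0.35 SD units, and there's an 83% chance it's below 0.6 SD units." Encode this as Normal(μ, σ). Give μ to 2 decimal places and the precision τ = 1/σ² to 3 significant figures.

For Normal(μ,σ), the p-quantile is μ + z_p·σ. Here z_{0.27} = -0.6128, z_{0.83} = 0.9542.
So 0.35 = μ − 0.6128σ and 0.6 = μ + 0.9542σ.
Subtracting: σ = (0.6 − 0.35)/(0.9542 − (-0.6128)) = 0.16.
Then μ = 0.35 − (-0.6128)·0.16 = 0.45.
Precision τ = 1/σ² = 1/0.1595² = 39.3.

μ = 0.45, τ = 39.3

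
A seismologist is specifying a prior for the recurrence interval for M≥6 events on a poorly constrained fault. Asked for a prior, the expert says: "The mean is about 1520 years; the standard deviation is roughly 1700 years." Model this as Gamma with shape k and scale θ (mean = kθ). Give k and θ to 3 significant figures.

For Gamma(k, scale θ): mean = kθ, variance = kθ², so CV = 1/√k.
CV = SD/mean = 1700/1520 = 1.118, hence k = 1/CV² = 0.799.
Then θ = mean/k = 1520/0.799 = 1900.

k ≈ 0.799, θ ≈ 1900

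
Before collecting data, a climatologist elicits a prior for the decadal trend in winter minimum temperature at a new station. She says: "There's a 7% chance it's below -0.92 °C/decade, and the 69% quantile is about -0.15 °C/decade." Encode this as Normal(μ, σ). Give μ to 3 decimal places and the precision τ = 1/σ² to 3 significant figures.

For Normal(μ,σ), the p-quantile is μ + z_p·σ. Here z_{0.07} = -1.476, z_{0.69} = 0.4959.
So -0.92 = μ − 1.476σ and -0.15 = μ + 0.4959σ.
Subtracting: σ = (-0.15 − -0.92)/(0.4959 − (-1.476)) = 0.391.
Then μ = -0.92 − (-1.476)·0.391 = -0.344.
Precision τ = 1/σ² = 1/0.3905² = 6.56.

μ = -0.344, τ = 6.56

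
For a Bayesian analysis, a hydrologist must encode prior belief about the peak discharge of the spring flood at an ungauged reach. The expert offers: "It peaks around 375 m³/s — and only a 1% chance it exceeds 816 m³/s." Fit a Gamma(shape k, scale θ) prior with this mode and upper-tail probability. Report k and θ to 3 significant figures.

k ≈ 8.99, θ ≈ 46.9

Gamma(k,θ) with k>1 has mode (k−1)θ, so θ = 375/(k−1).
Need P(X < 816) = 0.99 with θ tied to k this way. Start at k = 2, θ = 375: P(X<816) ≈ 0.640.
Too low — raise k to concentrate. Iterating converges to k ≈ 8.99.
Then θ = 375/(8.99−1) ≈ 46.9.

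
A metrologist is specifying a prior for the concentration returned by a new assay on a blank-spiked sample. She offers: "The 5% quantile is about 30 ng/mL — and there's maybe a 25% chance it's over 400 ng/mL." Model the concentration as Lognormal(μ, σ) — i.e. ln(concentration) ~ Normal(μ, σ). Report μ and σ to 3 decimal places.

μ ≈ 5.238, σ ≈ 1.117

If T ~ Lognormal(μ,σ) then ln T ~ Normal(μ,σ), so the p-quantile of ln T is μ + z_p·σ.
ln(30) = 3.401 and ln(400) = 5.991; z_{0.05} = -1.645, z_{0.75} = 0.6745.
σ = (5.991 − 3.401)/(0.6745 − (-1.645)) = 1.117.
μ = 3.401 − (-1.645)·1.117 = 5.238.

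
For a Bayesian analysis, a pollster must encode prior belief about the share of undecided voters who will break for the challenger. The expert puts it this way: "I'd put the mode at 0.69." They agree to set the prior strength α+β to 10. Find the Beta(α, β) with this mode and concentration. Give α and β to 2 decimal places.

For α,β > 1 the Beta mode is (α−1)/(α+β−2). With α+β = 10, the mode is (α−1)/8.
Set (α−1)/8 = 0.69 → α = 1 + 0.69·8 = 6.52.
β = 10 − α = 3.48.

α = 6.52, β = 3.48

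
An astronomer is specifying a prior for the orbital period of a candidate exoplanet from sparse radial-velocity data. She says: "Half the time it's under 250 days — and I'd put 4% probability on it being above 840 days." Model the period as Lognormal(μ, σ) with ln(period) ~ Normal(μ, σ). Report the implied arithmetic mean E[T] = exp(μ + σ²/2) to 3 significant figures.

If T ~ Lognormal(μ,σ) then ln T ~ Normal(μ,σ), so the p-quantile of ln T is μ + z_p·σ.
ln(250) = 5.521 and ln(840) = 6.733; z_{0.5} = 0, z_{0.96} = 1.751.
σ = (6.733 − 5.521)/(1.751 − (0)) = 0.692.
μ = 5.521 − (0)·0.692 = 5.521.
E[T] = exp(μ + σ²/2) = exp(5.521 + 0.2396) = 318 days.

E[T] ≈ 318 days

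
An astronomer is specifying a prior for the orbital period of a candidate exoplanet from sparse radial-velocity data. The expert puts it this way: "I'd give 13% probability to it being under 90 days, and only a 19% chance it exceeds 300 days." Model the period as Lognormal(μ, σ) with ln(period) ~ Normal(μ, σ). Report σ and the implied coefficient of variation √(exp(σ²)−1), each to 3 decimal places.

σ ≈ 0.601, CV ≈ 0.659

If T ~ Lognormal(μ,σ) then ln T ~ Normal(μ,σ), so the p-quantile of ln T is μ + z_p·σ.
ln(90) = 4.5 and ln(300) = 5.704; z_{0.13} = -1.126, z_{0.81} = 0.8779.
σ = (5.704 − 4.5)/(0.8779 − (-1.126)) = 0.601.
μ = 4.5 − (-1.126)·0.601 = 5.176.
CV = √(exp(σ²)−1) = √(exp(0.3608)−1) = 0.659.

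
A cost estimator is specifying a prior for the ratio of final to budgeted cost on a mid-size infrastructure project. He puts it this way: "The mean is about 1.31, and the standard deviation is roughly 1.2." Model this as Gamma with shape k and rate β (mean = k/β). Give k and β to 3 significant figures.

For Gamma(k, rate β): mean = k/β, variance = k/β², so CV = 1/√k.
CV = SD/mean = 1.2/1.31 = 0.916, hence k = 1/CV² = 1.19.
Then β = k/mean = 1.19/1.31 = 0.91.

k ≈ 1.19, β ≈ 0.91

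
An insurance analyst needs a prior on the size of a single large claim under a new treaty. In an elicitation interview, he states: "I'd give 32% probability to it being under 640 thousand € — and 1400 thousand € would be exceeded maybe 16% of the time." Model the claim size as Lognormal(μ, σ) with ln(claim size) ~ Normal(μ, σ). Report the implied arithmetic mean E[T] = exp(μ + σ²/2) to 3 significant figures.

If T ~ Lognormal(μ,σ) then ln T ~ Normal(μ,σ), so the p-quantile of ln T is μ + z_p·σ.
ln(640) = 6.461 and ln(1400) = 7.244; z_{0.32} = -0.4677, z_{0.84} = 0.9945.
σ = (7.244 − 6.461)/(0.9945 − (-0.4677)) = 0.535.
μ = 6.461 − (-0.4677)·0.535 = 6.712.
E[T] = exp(μ + σ²/2) = exp(6.712 + 0.1433) = 949 thousand €.

E[T] ≈ 949 thousand €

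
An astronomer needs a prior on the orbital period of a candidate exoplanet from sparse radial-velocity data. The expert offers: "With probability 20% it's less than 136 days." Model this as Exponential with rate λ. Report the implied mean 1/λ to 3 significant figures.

P(T < 136.0) = 1 − e^(−λ·136.0) = 0.2, so λ = −ln(1−0.2)/136.0 = −ln(0.8)/136.0 = 0.00164.
Mean = 1/λ = 609 days.

mean ≈ 609 days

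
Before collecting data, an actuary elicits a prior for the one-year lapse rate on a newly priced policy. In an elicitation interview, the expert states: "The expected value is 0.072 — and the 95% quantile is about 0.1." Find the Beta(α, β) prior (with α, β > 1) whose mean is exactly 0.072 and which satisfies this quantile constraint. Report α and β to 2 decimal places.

With mean 0.072 fixed, write α = 0.072s, β = 0.928s where s = α+β.
Need P(θ < 0.1) = 0.95 under Beta(0.072s, 0.928s). Normal approximation: (q−m)/√(m(1−m)/s) ≈ z_{0.95} = 1.64, so s ≈ 0.072·0.928·(1.64)²/(0.1−0.072)² = 230.6.
At s = 230.6: P(θ<0.1) ≈ 0.940. Adjusting to match 0.95 gives s ≈ 261.13.
So α = 0.072·261.13 ≈ 18.80, β = 0.928·261.13 ≈ 242.33.

α ≈ 18.80, β ≈ 242.33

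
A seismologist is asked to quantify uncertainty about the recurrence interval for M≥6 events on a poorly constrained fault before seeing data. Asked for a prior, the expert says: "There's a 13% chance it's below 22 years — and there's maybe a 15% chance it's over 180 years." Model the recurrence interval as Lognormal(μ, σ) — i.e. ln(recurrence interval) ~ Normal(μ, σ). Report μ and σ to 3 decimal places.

If T ~ Lognormal(μ,σ) then ln T ~ Normal(μ,σ), so the p-quantile of ln T is μ + z_p·σ.
ln(22) = 3.091 and ln(180) = 5.193; z_{0.13} = -1.126, z_{0.85} = 1.036.
σ = (5.193 − 3.091)/(1.036 − (-1.126)) = 0.972.
μ = 3.091 − (-1.126)·0.972 = 4.186.

μ ≈ 4.186, σ ≈ 0.972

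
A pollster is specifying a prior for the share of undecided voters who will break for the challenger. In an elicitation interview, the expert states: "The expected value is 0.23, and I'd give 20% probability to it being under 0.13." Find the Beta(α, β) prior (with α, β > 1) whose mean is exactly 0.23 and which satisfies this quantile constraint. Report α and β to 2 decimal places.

With mean 0.23 fixed, write α = 0.23s, β = 0.77s where s = α+β.
Need P(θ < 0.13) = 0.2 under Beta(0.23s, 0.77s). Normal approximation: (q−m)/√(m(1−m)/s) ≈ z_{0.2} = -0.842, so s ≈ 0.23·0.77·(-0.842)²/(0.13−0.23)² = 12.5.
At s = 12.5: P(θ<0.13) ≈ 0.205. Adjusting to match 0.2 gives s ≈ 12.98.
So α = 0.23·12.98 ≈ 2.99, β = 0.77·12.98 ≈ 10.00.

α ≈ 2.99, β ≈ 10.00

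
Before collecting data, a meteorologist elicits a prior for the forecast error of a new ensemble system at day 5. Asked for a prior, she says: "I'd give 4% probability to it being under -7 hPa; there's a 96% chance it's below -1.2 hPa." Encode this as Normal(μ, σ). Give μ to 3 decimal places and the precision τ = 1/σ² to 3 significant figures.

For Normal(μ,σ), the p-quantile is μ + z_p·σ. Here z_{0.04} = -1.751, z_{0.96} = 1.751.
So -7 = μ − 1.751σ and -1.2 = μ + 1.751σ.
Subtracting: σ = (-1.2 − -7)/(1.751 − (-1.751)) = 1.656.
Then μ = -7 − (-1.751)·1.656 = -4.100.
Precision τ = 1/σ² = 1/1.656² = 0.364.

μ = -4.100, τ = 0.364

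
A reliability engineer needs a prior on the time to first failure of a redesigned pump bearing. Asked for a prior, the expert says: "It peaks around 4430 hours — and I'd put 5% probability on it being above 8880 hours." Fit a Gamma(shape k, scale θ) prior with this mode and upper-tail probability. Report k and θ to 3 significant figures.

Gamma(k,θ) with k>1 has mode (k−1)θ, so θ = 4430/(k−1).
Need P(X < 8880) = 0.95 with θ tied to k this way. Start at k = 2, θ = 4430: P(X<8880) ≈ 0.595.
Too low — raise k to concentrate. Iterating converges to k ≈ 6.73.
Then θ = 4430/(6.73−1) ≈ 773.

k ≈ 6.73, θ ≈ 773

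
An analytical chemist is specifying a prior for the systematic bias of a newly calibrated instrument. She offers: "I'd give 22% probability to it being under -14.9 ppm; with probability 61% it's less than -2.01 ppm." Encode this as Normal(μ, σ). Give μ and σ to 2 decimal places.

For Normal(μ,σ), the p-quantile is μ + z_p·σ. Here z_{0.22} = -0.7722, z_{0.61} = 0.2793.
So -14.9 = μ − 0.7722σ and -2.01 = μ + 0.2793σ.
Subtracting: σ = (-2.01 − -14.9)/(0.2793 − (-0.7722)) = 12.26.
Then μ = -14.9 − (-0.7722)·12.26 = -5.43.

μ = -5.43, σ = 12.26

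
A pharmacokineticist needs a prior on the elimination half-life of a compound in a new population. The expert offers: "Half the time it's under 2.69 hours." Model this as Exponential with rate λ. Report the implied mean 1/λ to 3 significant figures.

Exponential median = ln 2 / λ, so λ = ln 2 / 2.69 = 0.258.
Mean = 1/λ = 3.88 hours.

mean ≈ 3.88 hours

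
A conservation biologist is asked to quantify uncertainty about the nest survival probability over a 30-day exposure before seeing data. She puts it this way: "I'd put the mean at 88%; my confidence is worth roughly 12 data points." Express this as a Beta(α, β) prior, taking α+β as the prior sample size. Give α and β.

Under the effective-sample-size interpretation, Beta(α, β) has prior mean α/(α+β) and prior sample size α+β.
So α+β = 12 and α/(α+β) = 0.88, giving α = 0.88·12 = 10.56 and β = 12 − 10.56 = 1.44.

α = 10.56, β = 1.44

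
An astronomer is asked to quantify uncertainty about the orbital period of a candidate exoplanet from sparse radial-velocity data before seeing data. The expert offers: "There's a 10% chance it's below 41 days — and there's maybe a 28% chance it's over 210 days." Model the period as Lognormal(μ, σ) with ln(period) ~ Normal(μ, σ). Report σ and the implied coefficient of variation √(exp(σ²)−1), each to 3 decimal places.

If T ~ Lognormal(μ,σ) then ln T ~ Normal(μ,σ), so the p-quantile of ln T is μ + z_p·σ.
ln(41) = 3.714 and ln(210) = 5.347; z_{0.1} = -1.282, z_{0.72} = 0.5828.
σ = (5.347 − 3.714)/(0.5828 − (-1.282)) = 0.876.
μ = 3.714 − (-1.282)·0.876 = 4.836.
CV = √(exp(σ²)−1) = √(exp(0.7677)−1) = 1.075.

σ ≈ 0.876, CV ≈ 1.075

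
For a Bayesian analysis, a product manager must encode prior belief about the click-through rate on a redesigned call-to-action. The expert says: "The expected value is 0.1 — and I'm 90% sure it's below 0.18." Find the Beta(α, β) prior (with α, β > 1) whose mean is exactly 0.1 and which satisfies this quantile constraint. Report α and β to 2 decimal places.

α ≈ 2.52, β ≈ 22.67

With mean 0.1 fixed, write α = 0.1s, β = 0.9s where s = α+β.
Need P(θ < 0.18) = 0.9 under Beta(0.1s, 0.9s). Normal approximation: (q−m)/√(m(1−m)/s) ≈ z_{0.9} = 1.28, so s ≈ 0.1·0.9·(1.28)²/(0.18−0.1)² = 23.1.
At s = 23.1: P(θ<0.18) ≈ 0.893. Adjusting to match 0.9 gives s ≈ 25.19.
So α = 0.1·25.19 ≈ 2.52, β = 0.9·25.19 ≈ 22.67.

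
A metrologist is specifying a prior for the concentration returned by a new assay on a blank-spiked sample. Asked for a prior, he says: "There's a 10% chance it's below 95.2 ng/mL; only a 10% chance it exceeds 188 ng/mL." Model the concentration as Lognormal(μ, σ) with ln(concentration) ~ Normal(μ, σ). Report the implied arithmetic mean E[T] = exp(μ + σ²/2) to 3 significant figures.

E[T] ≈ 139 ng/mL

If T ~ Lognormal(μ,σ) then ln T ~ Normal(μ,σ), so the p-quantile of ln T is μ + z_p·σ.
ln(95.2) = 4.556 and ln(188) = 5.236; z_{0.1} = -1.282, z_{0.9} = 1.282.
σ = (5.236 − 4.556)/(1.282 − (-1.282)) = 0.265.
μ = 4.556 − (-1.282)·0.265 = 4.896.
E[T] = exp(μ + σ²/2) = exp(4.896 + 0.0352) = 139 ng/mL.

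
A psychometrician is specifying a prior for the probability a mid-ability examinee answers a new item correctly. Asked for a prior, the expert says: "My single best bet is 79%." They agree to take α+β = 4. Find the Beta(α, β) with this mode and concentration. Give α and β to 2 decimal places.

α = 2.58, β = 1.42

For α,β > 1 the Beta mode is (α−1)/(α+β−2). With α+β = 4, the mode is (α−1)/2.
Set (α−1)/2 = 0.79 → α = 1 + 0.79·2 = 2.58.
β = 4 − α = 1.42.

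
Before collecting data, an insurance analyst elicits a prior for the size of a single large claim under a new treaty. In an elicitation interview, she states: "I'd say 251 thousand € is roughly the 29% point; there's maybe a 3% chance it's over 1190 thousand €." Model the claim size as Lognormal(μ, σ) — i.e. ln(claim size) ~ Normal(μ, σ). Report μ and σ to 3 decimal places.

If T ~ Lognormal(μ,σ) then ln T ~ Normal(μ,σ), so the p-quantile of ln T is μ + z_p·σ.
ln(251) = 5.525 and ln(1190) = 7.082; z_{0.29} = -0.5534, z_{0.97} = 1.881.
σ = (7.082 − 5.525)/(1.881 − (-0.5534)) = 0.639.
μ = 5.525 − (-0.5534)·0.639 = 5.879.

μ ≈ 5.879, σ ≈ 0.639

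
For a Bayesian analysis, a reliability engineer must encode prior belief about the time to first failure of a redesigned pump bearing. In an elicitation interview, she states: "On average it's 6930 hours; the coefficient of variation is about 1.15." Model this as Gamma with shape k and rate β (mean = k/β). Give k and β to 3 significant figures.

k ≈ 0.756, β ≈ 0.000109

For Gamma(k, rate β): mean = k/β, variance = k/β², so CV = 1/√k.
CV = 1.15, hence k = 1/CV² = 0.756.
Then β = k/mean = 0.756/6930 = 0.000109.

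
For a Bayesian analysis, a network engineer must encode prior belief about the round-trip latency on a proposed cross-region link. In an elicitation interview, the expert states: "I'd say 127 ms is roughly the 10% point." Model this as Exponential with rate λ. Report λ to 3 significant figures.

λ ≈ 0.00083

P(T < 127.0) = 1 − e^(−λ·127.0) = 0.1, so λ = −ln(1−0.1)/127.0 = −ln(0.9)/127.0 = 0.00083.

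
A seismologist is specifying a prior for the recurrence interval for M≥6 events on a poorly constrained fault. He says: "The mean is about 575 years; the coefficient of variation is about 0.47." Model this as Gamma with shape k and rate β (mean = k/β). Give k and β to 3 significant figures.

k ≈ 4.53, β ≈ 0.00787

For Gamma(k, rate β): mean = k/β, variance = k/β², so CV = 1/√k.
CV = 0.47, hence k = 1/CV² = 4.53.
Then β = k/mean = 4.53/575 = 0.00787.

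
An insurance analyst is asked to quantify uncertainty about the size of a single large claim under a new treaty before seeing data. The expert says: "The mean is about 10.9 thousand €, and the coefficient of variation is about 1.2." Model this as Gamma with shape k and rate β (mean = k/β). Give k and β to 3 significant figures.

For Gamma(k, rate β): mean = k/β, variance = k/β², so CV = 1/√k.
CV = 1.2, hence k = 1/CV² = 0.694.
Then β = k/mean = 0.694/10.9 = 0.0637.

k ≈ 0.694, β ≈ 0.0637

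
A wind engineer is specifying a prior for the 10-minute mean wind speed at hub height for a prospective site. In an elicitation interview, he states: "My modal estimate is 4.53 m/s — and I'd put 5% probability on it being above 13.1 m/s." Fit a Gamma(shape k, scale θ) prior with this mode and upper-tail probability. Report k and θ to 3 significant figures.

k ≈ 3.36, θ ≈ 1.92

Gamma(k,θ) with k>1 has mode (k−1)θ, so θ = 4.53/(k−1).
Need P(X < 13.1) = 0.95 with θ tied to k this way. Start at k = 2, θ = 4.53: P(X<13.1) ≈ 0.784.
Too low — raise k to concentrate. Iterating converges to k ≈ 3.36.
Then θ = 4.53/(3.36−1) ≈ 1.92.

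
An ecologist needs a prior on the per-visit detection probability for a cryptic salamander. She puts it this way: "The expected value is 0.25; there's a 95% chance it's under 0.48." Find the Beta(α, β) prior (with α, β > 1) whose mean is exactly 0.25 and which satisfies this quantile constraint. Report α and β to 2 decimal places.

α ≈ 2.75, β ≈ 8.26

With mean 0.25 fixed, write α = 0.25s, β = 0.75s where s = α+β.
Need P(θ < 0.48) = 0.95 under Beta(0.25s, 0.75s). Normal approximation: (q−m)/√(m(1−m)/s) ≈ z_{0.95} = 1.64, so s ≈ 0.25·0.75·(1.64)²/(0.48−0.25)² = 9.6.
At s = 9.6: P(θ<0.48) ≈ 0.939. Adjusting to match 0.95 gives s ≈ 11.01.
So α = 0.25·11.01 ≈ 2.75, β = 0.75·11.01 ≈ 8.26.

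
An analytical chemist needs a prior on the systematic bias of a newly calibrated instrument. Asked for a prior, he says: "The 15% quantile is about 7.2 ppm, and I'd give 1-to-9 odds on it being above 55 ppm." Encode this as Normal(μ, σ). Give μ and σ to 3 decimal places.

μ = 28.573, σ = 20.621

The p-quantile of Normal(μ,σ) is μ + z_p·σ, with z_{0.15} = -1.036 and z_{0.9} = 1.282.
Eliminate σ: μ = (z₂·x₁ − z₁·x₂)/(z₂ − z₁) = (1.282·7.2 − (-1.036)·55)/2.318 = 28.573.
Then σ = (x₂ − x₁)/(z₂ − z₁) = (55 − 7.2)/2.318 = 20.621.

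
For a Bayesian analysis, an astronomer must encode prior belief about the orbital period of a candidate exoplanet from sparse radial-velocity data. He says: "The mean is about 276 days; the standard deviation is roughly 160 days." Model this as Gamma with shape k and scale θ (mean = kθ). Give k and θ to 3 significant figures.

k ≈ 2.98, θ ≈ 92.8

For Gamma(k, scale θ): mean = kθ, variance = kθ², so CV = 1/√k.
CV = SD/mean = 160/276 = 0.5797, hence k = 1/CV² = 2.98.
Then θ = mean/k = 276/2.98 = 92.8.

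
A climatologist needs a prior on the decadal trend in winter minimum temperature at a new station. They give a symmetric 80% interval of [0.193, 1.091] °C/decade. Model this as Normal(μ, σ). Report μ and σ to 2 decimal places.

A symmetric 80% interval runs μ ± z·σ with z = 1.282.
Half-width = 0.449, so σ = 0.449/1.282 = 0.35.
μ is the interval midpoint, 0.64.

μ = 0.64, σ = 0.35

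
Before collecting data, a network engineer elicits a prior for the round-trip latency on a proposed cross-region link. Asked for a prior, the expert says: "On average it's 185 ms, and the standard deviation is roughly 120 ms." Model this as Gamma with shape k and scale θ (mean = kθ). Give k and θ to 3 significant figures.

k ≈ 2.38, θ ≈ 77.8

For Gamma(k, scale θ): mean = kθ, variance = kθ², so CV = 1/√k.
CV = SD/mean = 120/185 = 0.6486, hence k = 1/CV² = 2.38.
Then θ = mean/k = 185/2.38 = 77.8.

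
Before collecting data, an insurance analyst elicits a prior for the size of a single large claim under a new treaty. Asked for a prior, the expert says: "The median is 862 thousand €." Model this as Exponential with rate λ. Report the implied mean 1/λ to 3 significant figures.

mean ≈ 1240 thousand €

Exponential median = ln 2 / λ, so λ = ln 2 / 862.0 = 0.000804.
Mean = 1/λ = 1240 thousand €.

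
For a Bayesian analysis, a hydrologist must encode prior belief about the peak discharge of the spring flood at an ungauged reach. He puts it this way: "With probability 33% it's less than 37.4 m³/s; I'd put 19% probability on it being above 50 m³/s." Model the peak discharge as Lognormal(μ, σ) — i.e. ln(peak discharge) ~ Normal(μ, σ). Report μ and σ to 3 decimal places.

μ ≈ 3.719, σ ≈ 0.220

If T ~ Lognormal(μ,σ) then ln T ~ Normal(μ,σ), so the p-quantile of ln T is μ + z_p·σ.
ln(37.4) = 3.622 and ln(50) = 3.912; z_{0.33} = -0.4399, z_{0.81} = 0.8779.
σ = (3.912 − 3.622)/(0.8779 − (-0.4399)) = 0.220.
μ = 3.622 − (-0.4399)·0.220 = 3.719.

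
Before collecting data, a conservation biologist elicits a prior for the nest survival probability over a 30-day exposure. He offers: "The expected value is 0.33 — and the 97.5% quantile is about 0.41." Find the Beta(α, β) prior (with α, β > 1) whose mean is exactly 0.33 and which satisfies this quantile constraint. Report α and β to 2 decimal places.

α ≈ 45.94, β ≈ 93.27

With mean 0.33 fixed, write α = 0.33s, β = 0.67s where s = α+β.
Need P(θ < 0.41) = 0.975 under Beta(0.33s, 0.67s). Normal approximation: (q−m)/√(m(1−m)/s) ≈ z_{0.975} = 1.96, so s ≈ 0.33·0.67·(1.96)²/(0.41−0.33)² = 132.7.
At s = 132.7: P(θ<0.41) ≈ 0.972. Adjusting to match 0.975 gives s ≈ 139.21.
So α = 0.33·139.21 ≈ 45.94, β = 0.67·139.21 ≈ 93.27.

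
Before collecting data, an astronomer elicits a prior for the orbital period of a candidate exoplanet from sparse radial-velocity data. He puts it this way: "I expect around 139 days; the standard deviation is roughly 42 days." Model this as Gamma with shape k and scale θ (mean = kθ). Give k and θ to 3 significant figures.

k ≈ 11, θ ≈ 12.7

For Gamma(k, scale θ): mean = kθ, variance = kθ², so CV = 1/√k.
CV = SD/mean = 42/139 = 0.3022, hence k = 1/CV² = 11.
Then θ = mean/k = 139/11 = 12.7.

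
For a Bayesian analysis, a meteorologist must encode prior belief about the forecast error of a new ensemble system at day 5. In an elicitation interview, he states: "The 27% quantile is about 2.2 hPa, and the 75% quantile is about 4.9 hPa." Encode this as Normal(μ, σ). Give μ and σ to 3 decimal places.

μ = 3.485, σ = 2.097

The p-quantile of Normal(μ,σ) is μ + z_p·σ, with z_{0.27} = -0.6128 and z_{0.75} = 0.6745.
Eliminate σ: μ = (z₂·x₁ − z₁·x₂)/(z₂ − z₁) = (0.6745·2.2 − (-0.6128)·4.9)/1.287 = 3.485.
Then σ = (x₂ − x₁)/(z₂ − z₁) = (4.9 − 2.2)/1.287 = 2.097.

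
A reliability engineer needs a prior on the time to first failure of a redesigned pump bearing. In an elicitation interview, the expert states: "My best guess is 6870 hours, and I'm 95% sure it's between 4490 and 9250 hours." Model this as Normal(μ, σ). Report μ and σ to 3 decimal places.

A symmetric 95% interval runs μ ± z·σ with z = 1.96.
Half-width = 2380, so σ = 2380/1.96 = 1214.308.
μ is the stated best guess, 6870.000.

μ = 6870.000, σ = 1214.308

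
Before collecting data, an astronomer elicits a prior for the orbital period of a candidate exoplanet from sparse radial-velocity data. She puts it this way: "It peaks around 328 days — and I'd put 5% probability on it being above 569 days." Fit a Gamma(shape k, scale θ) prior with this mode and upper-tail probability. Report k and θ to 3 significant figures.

k ≈ 10.2, θ ≈ 35.7

Gamma(k,θ) with k>1 has mode (k−1)θ, so θ = 328/(k−1).
Need P(X < 569) = 0.95 with θ tied to k this way. Start at k = 2, θ = 328: P(X<569) ≈ 0.517.
Too low — raise k to concentrate. Iterating converges to k ≈ 10.2.
Then θ = 328/(10.2−1) ≈ 35.7.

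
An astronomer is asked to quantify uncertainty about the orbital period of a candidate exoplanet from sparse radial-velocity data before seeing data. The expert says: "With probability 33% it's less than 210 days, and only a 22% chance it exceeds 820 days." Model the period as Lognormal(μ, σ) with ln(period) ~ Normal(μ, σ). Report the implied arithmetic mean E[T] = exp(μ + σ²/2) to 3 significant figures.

E[T] ≈ 647 days

If T ~ Lognormal(μ,σ) then ln T ~ Normal(μ,σ), so the p-quantile of ln T is μ + z_p·σ.
ln(210) = 5.347 and ln(820) = 6.709; z_{0.33} = -0.4399, z_{0.78} = 0.7722.
σ = (6.709 − 5.347)/(0.7722 − (-0.4399)) = 1.124.
μ = 5.347 − (-0.4399)·1.124 = 5.841.
E[T] = exp(μ + σ²/2) = exp(5.841 + 0.6315) = 647 days.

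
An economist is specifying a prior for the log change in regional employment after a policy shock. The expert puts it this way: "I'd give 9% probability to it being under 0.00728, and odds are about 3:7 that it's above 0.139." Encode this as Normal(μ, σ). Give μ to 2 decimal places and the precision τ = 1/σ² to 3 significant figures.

μ = 0.10, τ = 201

The p-quantile of Normal(μ,σ) is μ + z_p·σ, with z_{0.09} = -1.341 and z_{0.7} = 0.5244.
Eliminate σ: μ = (z₂·x₁ − z₁·x₂)/(z₂ − z₁) = (0.5244·0.00728 − (-1.341)·0.139)/1.865 = 0.10.
Then σ = (x₂ − x₁)/(z₂ − z₁) = (0.139 − 0.00728)/1.865 = 0.07.
Precision τ = 1/σ² = 1/0.07062² = 201.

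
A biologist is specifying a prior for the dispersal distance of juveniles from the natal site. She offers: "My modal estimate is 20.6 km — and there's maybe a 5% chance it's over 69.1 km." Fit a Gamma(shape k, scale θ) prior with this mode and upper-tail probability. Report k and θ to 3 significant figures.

k ≈ 2.78, θ ≈ 11.6

Gamma(k,θ) with k>1 has mode (k−1)θ, so θ = 20.6/(k−1).
Need P(X < 69.1) = 0.95 with θ tied to k this way. Start at k = 2, θ = 20.6: P(X<69.1) ≈ 0.848.
Too low — raise k to concentrate. Iterating converges to k ≈ 2.78.
Then θ = 20.6/(2.78−1) ≈ 11.6.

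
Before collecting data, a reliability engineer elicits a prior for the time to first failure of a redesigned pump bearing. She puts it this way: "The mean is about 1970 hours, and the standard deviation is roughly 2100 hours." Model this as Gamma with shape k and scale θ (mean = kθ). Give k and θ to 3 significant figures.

For Gamma(k, scale θ): mean = kθ, variance = kθ², so CV = 1/√k.
CV = SD/mean = 2100/1970 = 1.066, hence k = 1/CV² = 0.88.
Then θ = mean/k = 1970/0.88 = 2240.

k ≈ 0.88, θ ≈ 2240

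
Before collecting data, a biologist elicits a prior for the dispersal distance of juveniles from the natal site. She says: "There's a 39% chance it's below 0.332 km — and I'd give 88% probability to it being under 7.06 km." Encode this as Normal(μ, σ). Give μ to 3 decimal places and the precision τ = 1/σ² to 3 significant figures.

μ = 1.624, τ = 0.0467

For Normal(μ,σ), the p-quantile is μ + z_p·σ. Here z_{0.39} = -0.2793, z_{0.88} = 1.175.
So 0.332 = μ − 0.2793σ and 7.06 = μ + 1.175σ.
Subtracting: σ = (7.06 − 0.332)/(1.175 − (-0.2793)) = 4.626.
Then μ = 0.332 − (-0.2793)·4.626 = 1.624.
Precision τ = 1/σ² = 1/4.626² = 0.0467.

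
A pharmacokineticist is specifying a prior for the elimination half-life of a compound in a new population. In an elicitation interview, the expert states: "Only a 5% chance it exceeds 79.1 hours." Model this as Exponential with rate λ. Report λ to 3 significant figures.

λ ≈ 0.0379

P(T > 79.1) = e^(−λ·79.1) = 0.05, so λ = −ln(0.05)/79.1 = 0.0379.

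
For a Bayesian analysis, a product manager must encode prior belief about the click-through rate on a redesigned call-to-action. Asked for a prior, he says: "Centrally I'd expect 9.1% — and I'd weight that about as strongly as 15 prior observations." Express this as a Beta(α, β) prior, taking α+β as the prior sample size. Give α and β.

α = 1.365, β = 13.635

Under the effective-sample-size interpretation, Beta(α, β) has prior mean α/(α+β) and prior sample size α+β.
So α+β = 15 and α/(α+β) = 0.091, giving α = 0.091·15 = 1.365 and β = 15 − 1.365 = 13.635.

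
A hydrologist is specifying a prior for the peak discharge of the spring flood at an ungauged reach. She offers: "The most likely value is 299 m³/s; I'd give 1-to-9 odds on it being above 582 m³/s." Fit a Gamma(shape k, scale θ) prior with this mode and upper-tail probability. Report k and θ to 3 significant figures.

k ≈ 5.32, θ ≈ 69.3

Gamma(k,θ) with k>1 has mode (k−1)θ, so θ = 299/(k−1).
Need P(X < 582) = 0.9 with θ tied to k this way. Start at k = 2, θ = 299: P(X<582) ≈ 0.579.
Too low — raise k to concentrate. Iterating converges to k ≈ 5.32.
Then θ = 299/(5.32−1) ≈ 69.3.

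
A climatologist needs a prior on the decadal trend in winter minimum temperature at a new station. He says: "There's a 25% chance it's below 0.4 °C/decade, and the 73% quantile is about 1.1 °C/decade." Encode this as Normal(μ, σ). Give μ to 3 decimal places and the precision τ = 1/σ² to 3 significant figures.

The p-quantile of Normal(μ,σ) is μ + z_p·σ, with z_{0.25} = -0.6745 and z_{0.73} = 0.6128.
Eliminate σ: μ = (z₂·x₁ − z₁·x₂)/(z₂ − z₁) = (0.6128·0.4 − (-0.6745)·1.1)/1.287 = 0.767.
Then σ = (x₂ − x₁)/(z₂ − z₁) = (1.1 − 0.4)/1.287 = 0.544.
Precision τ = 1/σ² = 1/0.5438² = 3.38.

μ = 0.767, τ = 3.38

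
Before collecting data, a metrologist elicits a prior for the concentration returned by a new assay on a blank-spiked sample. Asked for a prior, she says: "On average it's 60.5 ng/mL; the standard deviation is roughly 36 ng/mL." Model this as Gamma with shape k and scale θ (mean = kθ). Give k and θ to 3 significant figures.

k ≈ 2.82, θ ≈ 21.4

For Gamma(k, scale θ): mean = kθ, variance = kθ², so CV = 1/√k.
CV = SD/mean = 36/60.5 = 0.595, hence k = 1/CV² = 2.82.
Then θ = mean/k = 60.5/2.82 = 21.4.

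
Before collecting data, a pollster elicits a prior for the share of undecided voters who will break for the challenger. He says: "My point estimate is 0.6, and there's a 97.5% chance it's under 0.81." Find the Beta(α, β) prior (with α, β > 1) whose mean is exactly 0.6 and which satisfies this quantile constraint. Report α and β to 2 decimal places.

α ≈ 10.41, β ≈ 6.94

With mean 0.6 fixed, write α = 0.6s, β = 0.4s where s = α+β.
Need P(θ < 0.81) = 0.975 under Beta(0.6s, 0.4s). Normal approximation: (q−m)/√(m(1−m)/s) ≈ z_{0.975} = 1.96, so s ≈ 0.6·0.4·(1.96)²/(0.81−0.6)² = 20.9.
At s = 20.9: P(θ<0.81) ≈ 0.985. Adjusting to match 0.975 gives s ≈ 17.35.
So α = 0.6·17.35 ≈ 10.41, β = 0.4·17.35 ≈ 6.94.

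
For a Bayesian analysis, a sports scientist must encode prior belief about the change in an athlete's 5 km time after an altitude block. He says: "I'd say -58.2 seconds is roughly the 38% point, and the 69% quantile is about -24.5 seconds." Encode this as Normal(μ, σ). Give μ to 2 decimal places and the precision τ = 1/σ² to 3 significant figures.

The p-quantile of Normal(μ,σ) is μ + z_p·σ, with z_{0.38} = -0.3055 and z_{0.69} = 0.4959.
Eliminate σ: μ = (z₂·x₁ − z₁·x₂)/(z₂ − z₁) = (0.4959·-58.2 − (-0.3055)·-24.5)/0.8013 = -45.35.
Then σ = (x₂ − x₁)/(z₂ − z₁) = (-24.5 − -58.2)/0.8013 = 42.06.
Precision τ = 1/σ² = 1/42.06² = 0.000565.

μ = -45.35, τ = 0.000565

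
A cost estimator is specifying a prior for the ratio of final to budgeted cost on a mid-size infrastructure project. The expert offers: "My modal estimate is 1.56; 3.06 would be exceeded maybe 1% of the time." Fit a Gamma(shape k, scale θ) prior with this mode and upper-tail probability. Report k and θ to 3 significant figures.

Gamma(k,θ) with k>1 has mode (k−1)θ, so θ = 1.56/(k−1).
Need P(X < 3.06) = 0.99 with θ tied to k this way. Start at k = 2, θ = 1.56: P(X<3.06) ≈ 0.583.
Too low — raise k to concentrate. Iterating converges to k ≈ 11.9.
Then θ = 1.56/(11.9−1) ≈ 0.144.

k ≈ 11.9, θ ≈ 0.144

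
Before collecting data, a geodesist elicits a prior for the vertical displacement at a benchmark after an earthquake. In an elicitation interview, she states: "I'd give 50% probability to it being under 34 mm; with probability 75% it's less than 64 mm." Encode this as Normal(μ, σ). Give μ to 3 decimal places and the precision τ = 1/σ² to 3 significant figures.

μ = 34.000, τ = 0.000505

The p-quantile of Normal(μ,σ) is μ + z_p·σ, with z_{0.5} = 0 and z_{0.75} = 0.6745.
Eliminate σ: μ = (z₂·x₁ − z₁·x₂)/(z₂ − z₁) = (0.6745·34 − (0)·64)/0.6745 = 34.000.
Then σ = (x₂ − x₁)/(z₂ − z₁) = (64 − 34)/0.6745 = 44.478.
Precision τ = 1/σ² = 1/44.48² = 0.000505.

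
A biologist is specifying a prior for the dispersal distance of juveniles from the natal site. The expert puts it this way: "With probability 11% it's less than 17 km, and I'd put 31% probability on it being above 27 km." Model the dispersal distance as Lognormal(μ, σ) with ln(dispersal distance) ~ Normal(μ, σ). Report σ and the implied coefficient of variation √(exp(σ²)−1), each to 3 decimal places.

If T ~ Lognormal(μ,σ) then ln T ~ Normal(μ,σ), so the p-quantile of ln T is μ + z_p·σ.
ln(17) = 2.833 and ln(27) = 3.296; z_{0.11} = -1.227, z_{0.69} = 0.4959.
σ = (3.296 − 2.833)/(0.4959 − (-1.227)) = 0.269.
μ = 2.833 − (-1.227)·0.269 = 3.163.
CV = √(exp(σ²)−1) = √(exp(0.0721)−1) = 0.274.

σ ≈ 0.269, CV ≈ 0.274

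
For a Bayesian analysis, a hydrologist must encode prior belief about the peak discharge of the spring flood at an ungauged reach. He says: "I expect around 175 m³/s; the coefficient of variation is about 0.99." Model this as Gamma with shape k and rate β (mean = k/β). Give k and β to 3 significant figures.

For Gamma(k, rate β): mean = k/β, variance = k/β², so CV = 1/√k.
CV = 0.99, hence k = 1/CV² = 1.02.
Then β = k/mean = 1.02/175 = 0.00583.

k ≈ 1.02, β ≈ 0.00583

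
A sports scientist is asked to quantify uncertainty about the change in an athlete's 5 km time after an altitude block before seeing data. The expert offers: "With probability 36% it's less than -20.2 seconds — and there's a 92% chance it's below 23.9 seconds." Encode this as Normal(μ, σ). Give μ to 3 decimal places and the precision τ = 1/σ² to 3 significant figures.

μ = -11.236, τ = 0.0016

For Normal(μ,σ), the p-quantile is μ + z_p·σ. Here z_{0.36} = -0.3585, z_{0.92} = 1.405.
So -20.2 = μ − 0.3585σ and 23.9 = μ + 1.405σ.
Subtracting: σ = (23.9 − -20.2)/(1.405 − (-0.3585)) = 25.007.
Then μ = -20.2 − (-0.3585)·25.007 = -11.236.
Precision τ = 1/σ² = 1/25.01² = 0.0016.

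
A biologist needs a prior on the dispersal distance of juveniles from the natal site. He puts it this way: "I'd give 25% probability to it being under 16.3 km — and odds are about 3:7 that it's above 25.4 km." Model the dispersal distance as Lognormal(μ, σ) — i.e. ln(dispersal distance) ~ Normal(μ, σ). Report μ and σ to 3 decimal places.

If T ~ Lognormal(μ,σ) then ln T ~ Normal(μ,σ), so the p-quantile of ln T is μ + z_p·σ.
ln(16.3) = 2.791 and ln(25.4) = 3.235; z_{0.25} = -0.6745, z_{0.7} = 0.5244.
σ = (3.235 − 2.791)/(0.5244 − (-0.6745)) = 0.370.
μ = 2.791 − (-0.6745)·0.370 = 3.041.

μ ≈ 3.041, σ ≈ 0.370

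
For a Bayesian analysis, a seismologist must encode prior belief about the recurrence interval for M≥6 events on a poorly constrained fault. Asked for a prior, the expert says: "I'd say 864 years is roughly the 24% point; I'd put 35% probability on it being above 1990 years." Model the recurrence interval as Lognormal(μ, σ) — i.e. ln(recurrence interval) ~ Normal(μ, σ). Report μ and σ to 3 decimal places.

If T ~ Lognormal(μ,σ) then ln T ~ Normal(μ,σ), so the p-quantile of ln T is μ + z_p·σ.
ln(864) = 6.762 and ln(1990) = 7.596; z_{0.24} = -0.7063, z_{0.65} = 0.3853.
σ = (7.596 − 6.762)/(0.3853 − (-0.7063)) = 0.764.
μ = 6.762 − (-0.7063)·0.764 = 7.301.

μ ≈ 7.301, σ ≈ 0.764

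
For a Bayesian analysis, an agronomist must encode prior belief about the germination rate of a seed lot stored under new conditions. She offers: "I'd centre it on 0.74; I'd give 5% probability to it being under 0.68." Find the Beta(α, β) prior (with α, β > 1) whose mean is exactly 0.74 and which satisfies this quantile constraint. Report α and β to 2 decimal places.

α ≈ 112.85, β ≈ 39.65

With mean 0.74 fixed, write α = 0.74s, β = 0.26s where s = α+β.
Need P(θ < 0.68) = 0.05 under Beta(0.74s, 0.26s). Normal approximation: (q−m)/√(m(1−m)/s) ≈ z_{0.05} = -1.64, so s ≈ 0.74·0.26·(-1.64)²/(0.68−0.74)² = 144.6.
At s = 144.6: P(θ<0.68) ≈ 0.054. Adjusting to match 0.05 gives s ≈ 152.51.
So α = 0.74·152.51 ≈ 112.85, β = 0.26·152.51 ≈ 39.65.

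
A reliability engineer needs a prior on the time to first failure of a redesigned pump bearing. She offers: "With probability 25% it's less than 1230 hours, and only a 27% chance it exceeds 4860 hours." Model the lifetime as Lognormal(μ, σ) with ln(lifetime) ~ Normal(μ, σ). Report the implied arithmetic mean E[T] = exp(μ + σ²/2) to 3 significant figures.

E[T] ≈ 4470 hours

If T ~ Lognormal(μ,σ) then ln T ~ Normal(μ,σ), so the p-quantile of ln T is μ + z_p·σ.
ln(1230) = 7.115 and ln(4860) = 8.489; z_{0.25} = -0.6745, z_{0.73} = 0.6128.
σ = (8.489 − 7.115)/(0.6128 − (-0.6745)) = 1.067.
μ = 7.115 − (-0.6745)·1.067 = 7.835.
E[T] = exp(μ + σ²/2) = exp(7.835 + 0.5696) = 4470 hours.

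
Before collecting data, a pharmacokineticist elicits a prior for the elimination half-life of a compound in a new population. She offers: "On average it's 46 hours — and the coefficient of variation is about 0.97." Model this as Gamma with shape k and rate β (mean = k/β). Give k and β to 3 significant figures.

k ≈ 1.06, β ≈ 0.0231

For Gamma(k, rate β): mean = k/β, variance = k/β², so CV = 1/√k.
CV = 0.97, hence k = 1/CV² = 1.06.
Then β = k/mean = 1.06/46 = 0.0231.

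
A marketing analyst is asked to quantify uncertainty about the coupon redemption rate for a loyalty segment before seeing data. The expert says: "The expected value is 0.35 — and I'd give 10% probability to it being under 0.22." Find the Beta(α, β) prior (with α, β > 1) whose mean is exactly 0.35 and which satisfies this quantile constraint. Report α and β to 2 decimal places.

With mean 0.35 fixed, write α = 0.35s, β = 0.65s where s = α+β.
Need P(θ < 0.22) = 0.1 under Beta(0.35s, 0.65s). Normal approximation: (q−m)/√(m(1−m)/s) ≈ z_{0.1} = -1.28, so s ≈ 0.35·0.65·(-1.28)²/(0.22−0.35)² = 22.1.
At s = 22.1: P(θ<0.22) ≈ 0.091. Adjusting to match 0.1 gives s ≈ 20.55.
So α = 0.35·20.55 ≈ 7.19, β = 0.65·20.55 ≈ 13.36.

α ≈ 7.19, β ≈ 13.36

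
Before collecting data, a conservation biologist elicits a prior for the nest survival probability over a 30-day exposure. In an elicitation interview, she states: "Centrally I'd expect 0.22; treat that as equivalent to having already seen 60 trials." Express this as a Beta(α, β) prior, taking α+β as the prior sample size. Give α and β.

Under the effective-sample-size interpretation, Beta(α, β) has prior mean α/(α+β) and prior sample size α+β.
So α+β = 60 and α/(α+β) = 0.22, giving α = 0.22·60 = 13.2 and β = 60 − 13.2 = 46.8.

α = 13.2, β = 46.8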